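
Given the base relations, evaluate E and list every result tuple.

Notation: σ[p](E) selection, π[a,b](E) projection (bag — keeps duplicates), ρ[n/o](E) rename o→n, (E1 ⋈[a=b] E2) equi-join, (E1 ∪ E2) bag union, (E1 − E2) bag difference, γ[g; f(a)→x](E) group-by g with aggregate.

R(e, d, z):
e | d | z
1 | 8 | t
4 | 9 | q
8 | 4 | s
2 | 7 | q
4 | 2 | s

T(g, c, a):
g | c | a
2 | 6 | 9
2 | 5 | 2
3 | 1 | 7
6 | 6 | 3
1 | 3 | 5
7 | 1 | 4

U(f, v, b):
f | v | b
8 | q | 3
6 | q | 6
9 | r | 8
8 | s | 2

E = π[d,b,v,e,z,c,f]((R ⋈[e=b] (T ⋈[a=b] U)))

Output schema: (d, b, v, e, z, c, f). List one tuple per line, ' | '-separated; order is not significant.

Stepwise |·|:
  R → 5
  T → 6
  U → 4
  (T ⋈[a=b] U) → 2
  (R ⋈[e=b] (T ⋈[a=b] U)) → 1
  π[d,b,v,e,z,c,f]((R ⋈[e=b] (T ⋈[a=b] U))) → 1

== RESULT ==
d | b | v | e | z | c | f
7 | 2 | s | 2 | q | 5 | 8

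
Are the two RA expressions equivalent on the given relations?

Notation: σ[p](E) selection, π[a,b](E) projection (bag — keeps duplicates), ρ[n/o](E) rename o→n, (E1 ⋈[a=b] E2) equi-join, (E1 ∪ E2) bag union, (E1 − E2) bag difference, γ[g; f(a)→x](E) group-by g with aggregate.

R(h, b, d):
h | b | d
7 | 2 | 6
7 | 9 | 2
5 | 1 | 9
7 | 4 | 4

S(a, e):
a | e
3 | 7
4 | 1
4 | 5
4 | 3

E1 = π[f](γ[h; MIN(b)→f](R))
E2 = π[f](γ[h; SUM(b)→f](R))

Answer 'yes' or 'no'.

E1 subexpression sizes:
  R → 4
  γ[h; MIN(b)→f](R) → 2
  π[f](γ[h; MIN(b)→f](R)) → 2
E2 subexpression sizes:
  R → 4
  γ[h; SUM(b)→f](R) → 2
  π[f](γ[h; SUM(b)→f](R)) → 2

E1 result:
f
1
2
E2 result:
f
1
15
Witness: (2,) appears 1× in E1 but 0× in E2.

no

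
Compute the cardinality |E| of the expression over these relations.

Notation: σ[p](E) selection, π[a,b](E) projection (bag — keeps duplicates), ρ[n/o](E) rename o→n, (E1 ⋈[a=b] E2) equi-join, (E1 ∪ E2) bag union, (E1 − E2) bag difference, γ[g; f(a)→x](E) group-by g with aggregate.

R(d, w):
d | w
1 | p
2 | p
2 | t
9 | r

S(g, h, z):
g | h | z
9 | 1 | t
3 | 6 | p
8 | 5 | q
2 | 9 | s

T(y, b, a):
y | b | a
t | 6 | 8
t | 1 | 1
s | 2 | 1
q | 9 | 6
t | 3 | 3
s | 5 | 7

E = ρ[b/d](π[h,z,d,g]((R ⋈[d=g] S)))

Stepwise |·|:
  R → 4
  S → 4
  (R ⋈[d=g] S) → 3
  π[h,z,d,g]((R ⋈[d=g] S)) → 3
  ρ[b/d](π[h,z,d,g]((R ⋈[d=g] S))) → 3

|E| = 3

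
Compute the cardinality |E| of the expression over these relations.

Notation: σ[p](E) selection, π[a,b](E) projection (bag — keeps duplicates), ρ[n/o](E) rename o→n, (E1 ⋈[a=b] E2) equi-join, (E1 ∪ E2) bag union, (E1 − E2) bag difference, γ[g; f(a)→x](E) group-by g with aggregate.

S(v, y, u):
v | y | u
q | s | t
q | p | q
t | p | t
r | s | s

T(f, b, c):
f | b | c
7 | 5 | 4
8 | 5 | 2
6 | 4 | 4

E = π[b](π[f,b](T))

Subexpression sizes:
  T → 3
  π[f,b](T) → 3
  π[b](π[f,b](T)) → 3

|E| = 3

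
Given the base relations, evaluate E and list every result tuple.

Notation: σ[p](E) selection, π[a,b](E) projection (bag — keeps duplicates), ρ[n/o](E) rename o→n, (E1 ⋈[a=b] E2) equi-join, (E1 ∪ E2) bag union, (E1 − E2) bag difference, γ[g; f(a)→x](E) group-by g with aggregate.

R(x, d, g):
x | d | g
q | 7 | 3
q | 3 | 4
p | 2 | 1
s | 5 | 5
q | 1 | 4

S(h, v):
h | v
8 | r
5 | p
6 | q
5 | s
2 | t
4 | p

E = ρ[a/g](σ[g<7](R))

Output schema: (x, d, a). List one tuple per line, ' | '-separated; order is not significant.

Row counts bottom-up:
  R → 5
  σ[g<7](R) → 5
  ρ[a/g](σ[g<7](R)) → 5

== RESULT ==
x | d | a
p | 2 | 1
q | 1 | 4
q | 3 | 4
q | 7 | 3
s | 5 | 5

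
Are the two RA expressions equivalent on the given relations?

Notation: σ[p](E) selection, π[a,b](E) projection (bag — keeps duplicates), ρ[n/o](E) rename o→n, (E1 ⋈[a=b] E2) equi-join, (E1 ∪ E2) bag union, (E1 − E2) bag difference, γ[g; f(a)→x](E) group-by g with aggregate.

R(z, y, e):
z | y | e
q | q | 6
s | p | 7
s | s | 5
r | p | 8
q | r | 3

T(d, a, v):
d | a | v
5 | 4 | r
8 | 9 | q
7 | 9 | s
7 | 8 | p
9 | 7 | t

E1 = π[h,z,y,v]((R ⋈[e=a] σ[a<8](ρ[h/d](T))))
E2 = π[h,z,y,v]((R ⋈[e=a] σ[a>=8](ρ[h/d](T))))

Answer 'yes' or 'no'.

E1 per-node cardinality:
  R → 5
  T → 5
  ρ[h/d](T) → 5
  σ[a<8](ρ[h/d](T)) → 2
  (R ⋈[e=a] σ[a<8](ρ[h/d](T))) → 1
  π[h,z,y,v]((R ⋈[e=a] σ[a<8](ρ[h/d](T)))) → 1
E2 per-node cardinality:
  R → 5
  T → 5
  ρ[h/d](T) → 5
  σ[a>=8](ρ[h/d](T)) → 3
  (R ⋈[e=a] σ[a>=8](ρ[h/d](T))) → 1
  π[h,z,y,v]((R ⋈[e=a] σ[a>=8](ρ[h/d](T)))) → 1

E1 result:
h | z | y | v
9 | s | p | t
E2 result:
h | z | y | v
7 | r | p | p
Witness: (9, 's', 'p', 't') appears 1× in E1 but 0× in E2.

no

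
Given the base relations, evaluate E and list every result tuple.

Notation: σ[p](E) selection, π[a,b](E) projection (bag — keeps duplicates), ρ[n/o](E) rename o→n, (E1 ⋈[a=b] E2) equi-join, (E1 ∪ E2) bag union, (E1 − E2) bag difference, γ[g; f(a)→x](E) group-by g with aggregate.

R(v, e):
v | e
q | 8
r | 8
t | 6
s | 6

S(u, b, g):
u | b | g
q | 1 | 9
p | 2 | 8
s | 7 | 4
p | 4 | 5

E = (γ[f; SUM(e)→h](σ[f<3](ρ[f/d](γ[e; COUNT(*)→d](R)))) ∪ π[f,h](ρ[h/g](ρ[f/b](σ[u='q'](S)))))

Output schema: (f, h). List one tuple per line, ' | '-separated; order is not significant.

Row counts bottom-up:
  R → 4
  γ[e; COUNT(*)→d](R) → 2
  ρ[f/d](γ[e; COUNT(*)→d](R)) → 2
  σ[f<3](ρ[f/d](γ[e; COUNT(*)→d](R))) → 2
  γ[f; SUM(e)→h](σ[f<3](ρ[f/d](γ[e; COUNT(*)→d](R)))) → 1
  S → 4
  σ[u='q'](S) → 1
  ρ[f/b](σ[u='q'](S)) → 1
  ρ[h/g](ρ[f/b](σ[u='q'](S))) → 1
  π[f,h](ρ[h/g](ρ[f/b](σ[u='q'](S)))) → 1
  (γ[f; SUM(e)→h](σ[f<3](ρ[f/d](γ[e; COUNT(*)→d](R)))) ∪ π[f,h](ρ[h/g](ρ[f/b](σ[u='q'](S))))) → 2

== RESULT ==
f | h
1 | 9
2 | 14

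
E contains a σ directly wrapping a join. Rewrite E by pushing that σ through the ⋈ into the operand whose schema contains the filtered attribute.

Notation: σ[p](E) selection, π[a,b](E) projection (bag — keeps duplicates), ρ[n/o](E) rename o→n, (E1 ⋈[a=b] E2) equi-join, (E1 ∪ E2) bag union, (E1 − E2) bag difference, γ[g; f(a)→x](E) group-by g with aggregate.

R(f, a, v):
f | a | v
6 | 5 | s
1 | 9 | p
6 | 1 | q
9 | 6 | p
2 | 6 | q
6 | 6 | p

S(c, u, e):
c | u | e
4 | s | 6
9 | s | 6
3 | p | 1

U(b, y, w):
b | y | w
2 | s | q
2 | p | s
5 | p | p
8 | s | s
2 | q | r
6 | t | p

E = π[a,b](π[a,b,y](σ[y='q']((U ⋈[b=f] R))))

σ filters on y, owned by the left side.
E' = π[a,b](π[a,b,y]((σ[y='q'](U) ⋈[b=f] R)))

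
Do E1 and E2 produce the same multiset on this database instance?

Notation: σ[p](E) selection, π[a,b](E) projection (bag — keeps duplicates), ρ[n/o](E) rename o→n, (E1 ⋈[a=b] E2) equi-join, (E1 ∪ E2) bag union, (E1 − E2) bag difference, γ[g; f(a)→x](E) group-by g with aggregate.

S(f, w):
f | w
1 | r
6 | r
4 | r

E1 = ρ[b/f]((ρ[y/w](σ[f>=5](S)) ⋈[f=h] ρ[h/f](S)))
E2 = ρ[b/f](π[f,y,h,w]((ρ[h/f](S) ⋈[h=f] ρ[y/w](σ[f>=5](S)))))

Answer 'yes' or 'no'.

E1 row counts bottom-up:
  S → 3
  σ[f>=5](S) → 1
  ρ[y/w](σ[f>=5](S)) → 1
  S → 3
  ρ[h/f](S) → 3
  (ρ[y/w](σ[f>=5](S)) ⋈[f=h] ρ[h/f](S)) → 1
  ρ[b/f]((ρ[y/w](σ[f>=5](S)) ⋈[f=h] ρ[h/f](S))) → 1
E2 row counts bottom-up:
  S → 3
  ρ[h/f](S) → 3
  S → 3
  σ[f>=5](S) → 1
  ρ[y/w](σ[f>=5](S)) → 1
  (ρ[h/f](S) ⋈[h=f] ρ[y/w](σ[f>=5](S))) → 1
  π[f,y,h,w]((ρ[h/f](S) ⋈[h=f] ρ[y/w](σ[f>=5](S)))) → 1
  ρ[b/f](π[f,y,h,w]((ρ[h/f](S) ⋈[h=f] ρ[y/w](σ[f>=5](S))))) → 1

E1 and E2 produce the same multiset:
b | y | h | w
6 | r | 6 | r

yes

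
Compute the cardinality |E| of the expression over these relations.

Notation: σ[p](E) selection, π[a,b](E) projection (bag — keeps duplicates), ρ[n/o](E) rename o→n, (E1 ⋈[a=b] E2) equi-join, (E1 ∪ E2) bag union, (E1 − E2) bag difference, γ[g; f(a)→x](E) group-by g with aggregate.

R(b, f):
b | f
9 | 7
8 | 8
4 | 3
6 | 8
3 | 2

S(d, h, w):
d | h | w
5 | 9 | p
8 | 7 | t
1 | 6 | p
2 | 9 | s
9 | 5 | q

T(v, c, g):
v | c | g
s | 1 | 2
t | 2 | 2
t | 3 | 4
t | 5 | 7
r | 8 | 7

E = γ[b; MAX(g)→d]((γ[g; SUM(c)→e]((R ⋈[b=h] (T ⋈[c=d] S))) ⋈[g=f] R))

Subexpression sizes:
  R → 5
  T → 5
  S → 5
  (T ⋈[c=d] S) → 4
  (R ⋈[b=h] (T ⋈[c=d] S)) → 3
  γ[g; SUM(c)→e]((R ⋈[b=h] (T ⋈[c=d] S))) → 2
  R → 5
  (γ[g; SUM(c)→e]((R ⋈[b=h] (T ⋈[c=d] S))) ⋈[g=f] R) → 2
  γ[b; MAX(g)→d]((γ[g; SUM(c)→e]((R ⋈[b=h] (T ⋈[c=d] S))) ⋈[g=f] R)) → 2

|E| = 2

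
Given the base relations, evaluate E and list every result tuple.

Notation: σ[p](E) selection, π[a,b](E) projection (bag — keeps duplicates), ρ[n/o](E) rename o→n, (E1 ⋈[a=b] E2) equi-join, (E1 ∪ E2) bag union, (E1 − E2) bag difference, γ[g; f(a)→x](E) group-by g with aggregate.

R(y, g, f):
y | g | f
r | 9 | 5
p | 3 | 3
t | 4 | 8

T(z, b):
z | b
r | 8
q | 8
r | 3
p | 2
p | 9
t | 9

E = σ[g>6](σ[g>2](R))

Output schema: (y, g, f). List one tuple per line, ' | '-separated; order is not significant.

Per-node cardinality:
  R → 3
  σ[g>2](R) → 3
  σ[g>6](σ[g>2](R)) → 1

== RESULT ==
y | g | f
r | 9 | 5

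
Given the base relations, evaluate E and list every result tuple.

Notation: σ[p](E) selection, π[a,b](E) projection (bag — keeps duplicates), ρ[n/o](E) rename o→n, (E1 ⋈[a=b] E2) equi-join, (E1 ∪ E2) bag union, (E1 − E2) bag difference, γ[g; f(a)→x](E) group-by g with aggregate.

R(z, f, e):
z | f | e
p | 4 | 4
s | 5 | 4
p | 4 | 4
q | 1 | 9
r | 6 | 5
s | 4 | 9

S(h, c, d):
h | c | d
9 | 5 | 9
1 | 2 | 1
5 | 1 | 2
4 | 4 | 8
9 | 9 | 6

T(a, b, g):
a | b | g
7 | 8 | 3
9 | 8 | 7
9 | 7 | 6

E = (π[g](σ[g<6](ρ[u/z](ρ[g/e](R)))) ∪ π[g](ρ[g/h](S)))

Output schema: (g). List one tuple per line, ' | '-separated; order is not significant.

Subexpression sizes:
  R → 6
  ρ[g/e](R) → 6
  ρ[u/z](ρ[g/e](R)) → 6
  σ[g<6](ρ[u/z](ρ[g/e](R))) → 4
  π[g](σ[g<6](ρ[u/z](ρ[g/e](R)))) → 4
  S → 5
  ρ[g/h](S) → 5
  π[g](ρ[g/h](S)) → 5
  (π[g](σ[g<6](ρ[u/z](ρ[g/e](R)))) ∪ π[g](ρ[g/h](S))) → 9

== RESULT ==
g
1
4
4
4
4
5
5
9
9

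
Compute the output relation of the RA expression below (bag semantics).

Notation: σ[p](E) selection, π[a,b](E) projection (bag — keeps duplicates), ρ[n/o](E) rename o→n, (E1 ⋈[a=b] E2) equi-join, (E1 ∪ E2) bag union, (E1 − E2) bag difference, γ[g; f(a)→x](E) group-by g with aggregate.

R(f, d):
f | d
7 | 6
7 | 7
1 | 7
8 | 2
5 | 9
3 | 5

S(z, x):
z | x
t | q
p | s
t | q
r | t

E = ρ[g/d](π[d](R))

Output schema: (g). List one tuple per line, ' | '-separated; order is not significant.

Subexpression sizes:
  R → 6
  π[d](R) → 6
  ρ[g/d](π[d](R)) → 6

== RESULT ==
g
2
5
6
7
7
9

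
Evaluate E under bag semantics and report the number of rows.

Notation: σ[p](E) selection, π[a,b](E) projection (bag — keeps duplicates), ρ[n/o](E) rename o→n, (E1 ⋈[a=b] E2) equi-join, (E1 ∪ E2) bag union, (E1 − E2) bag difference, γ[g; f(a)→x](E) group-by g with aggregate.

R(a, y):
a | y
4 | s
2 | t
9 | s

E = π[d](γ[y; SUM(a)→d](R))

Per-node cardinality:
  R → 3
  γ[y; SUM(a)→d](R) → 2
  π[d](γ[y; SUM(a)→d](R)) → 2

|E| = 2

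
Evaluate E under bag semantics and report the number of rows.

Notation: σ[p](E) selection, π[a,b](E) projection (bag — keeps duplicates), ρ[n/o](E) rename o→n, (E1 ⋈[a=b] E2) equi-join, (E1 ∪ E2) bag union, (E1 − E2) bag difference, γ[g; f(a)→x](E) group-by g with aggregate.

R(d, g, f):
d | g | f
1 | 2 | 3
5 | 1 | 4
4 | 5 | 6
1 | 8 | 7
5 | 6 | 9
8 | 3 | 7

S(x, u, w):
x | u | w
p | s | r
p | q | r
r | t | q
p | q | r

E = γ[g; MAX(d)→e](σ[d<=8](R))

Subexpression sizes:
  R → 6
  σ[d<=8](R) → 6
  γ[g; MAX(d)→e](σ[d<=8](R)) → 6

|E| = 6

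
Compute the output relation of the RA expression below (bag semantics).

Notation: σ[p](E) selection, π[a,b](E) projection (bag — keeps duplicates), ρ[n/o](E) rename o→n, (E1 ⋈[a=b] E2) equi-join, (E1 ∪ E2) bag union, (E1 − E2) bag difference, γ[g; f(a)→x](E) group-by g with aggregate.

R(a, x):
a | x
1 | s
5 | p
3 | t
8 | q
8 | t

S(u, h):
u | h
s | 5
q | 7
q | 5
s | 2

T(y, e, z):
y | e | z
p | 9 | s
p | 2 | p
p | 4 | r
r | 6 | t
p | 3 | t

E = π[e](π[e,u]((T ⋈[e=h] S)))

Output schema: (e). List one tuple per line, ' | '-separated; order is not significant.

Row counts bottom-up:
  T → 5
  S → 4
  (T ⋈[e=h] S) → 1
  π[e,u]((T ⋈[e=h] S)) → 1
  π[e](π[e,u]((T ⋈[e=h] S))) → 1

== RESULT ==
e
2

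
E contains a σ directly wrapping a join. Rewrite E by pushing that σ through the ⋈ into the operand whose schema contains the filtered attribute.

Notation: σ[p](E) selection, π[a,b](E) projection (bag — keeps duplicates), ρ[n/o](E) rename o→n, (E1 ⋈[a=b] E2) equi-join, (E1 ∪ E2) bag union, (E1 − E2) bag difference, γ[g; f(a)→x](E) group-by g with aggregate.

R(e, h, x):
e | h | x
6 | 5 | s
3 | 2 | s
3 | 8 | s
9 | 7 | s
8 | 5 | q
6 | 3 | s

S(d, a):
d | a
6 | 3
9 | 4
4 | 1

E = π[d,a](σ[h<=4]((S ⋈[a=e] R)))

σ filters on h, owned by the right side.
E' = π[d,a]((S ⋈[a=e] σ[h<=4](R)))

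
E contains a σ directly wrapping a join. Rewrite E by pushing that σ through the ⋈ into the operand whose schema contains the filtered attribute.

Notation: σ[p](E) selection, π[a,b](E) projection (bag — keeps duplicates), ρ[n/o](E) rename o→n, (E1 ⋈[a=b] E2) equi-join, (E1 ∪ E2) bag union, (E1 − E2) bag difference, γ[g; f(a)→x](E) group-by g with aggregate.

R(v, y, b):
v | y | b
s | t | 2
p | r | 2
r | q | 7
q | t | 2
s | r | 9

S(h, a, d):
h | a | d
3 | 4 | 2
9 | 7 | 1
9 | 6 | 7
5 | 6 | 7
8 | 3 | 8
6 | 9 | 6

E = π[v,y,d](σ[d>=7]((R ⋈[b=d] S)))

σ filters on d, owned by the right side.
E' = π[v,y,d]((R ⋈[b=d] σ[d>=7](S)))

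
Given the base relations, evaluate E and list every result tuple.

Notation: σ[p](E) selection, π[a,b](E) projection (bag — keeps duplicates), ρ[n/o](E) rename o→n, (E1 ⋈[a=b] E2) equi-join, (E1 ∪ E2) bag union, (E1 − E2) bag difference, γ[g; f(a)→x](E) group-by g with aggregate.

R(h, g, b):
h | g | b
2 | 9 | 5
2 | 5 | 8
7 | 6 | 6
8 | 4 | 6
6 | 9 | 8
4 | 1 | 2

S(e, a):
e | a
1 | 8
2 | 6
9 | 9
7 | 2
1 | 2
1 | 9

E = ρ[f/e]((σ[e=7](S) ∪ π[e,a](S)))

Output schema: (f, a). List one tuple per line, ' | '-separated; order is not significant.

Per-node cardinality:
  S → 6
  σ[e=7](S) → 1
  S → 6
  π[e,a](S) → 6
  (σ[e=7](S) ∪ π[e,a](S)) → 7
  ρ[f/e]((σ[e=7](S) ∪ π[e,a](S))) → 7

== RESULT ==
f | a
1 | 2
1 | 8
1 | 9
2 | 6
7 | 2
7 | 2
9 | 9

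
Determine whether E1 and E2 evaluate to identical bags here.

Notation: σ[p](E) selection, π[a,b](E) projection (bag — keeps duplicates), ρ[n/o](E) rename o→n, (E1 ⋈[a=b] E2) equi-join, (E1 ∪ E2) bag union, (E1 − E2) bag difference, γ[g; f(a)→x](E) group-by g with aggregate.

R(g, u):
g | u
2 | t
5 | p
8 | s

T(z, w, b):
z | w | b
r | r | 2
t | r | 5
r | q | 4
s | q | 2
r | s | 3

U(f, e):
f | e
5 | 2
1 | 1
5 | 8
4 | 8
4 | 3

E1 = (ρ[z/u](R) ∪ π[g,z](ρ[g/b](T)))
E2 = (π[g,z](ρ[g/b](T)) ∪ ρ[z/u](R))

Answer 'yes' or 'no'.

E1 per-node cardinality:
  R → 3
  ρ[z/u](R) → 3
  T → 5
  ρ[g/b](T) → 5
  π[g,z](ρ[g/b](T)) → 5
  (ρ[z/u](R) ∪ π[g,z](ρ[g/b](T))) → 8
E2 per-node cardinality:
  T → 5
  ρ[g/b](T) → 5
  π[g,z](ρ[g/b](T)) → 5
  R → 3
  ρ[z/u](R) → 3
  (π[g,z](ρ[g/b](T)) ∪ ρ[z/u](R)) → 8

E1 and E2 produce the same multiset:
g | z
2 | r
2 | s
2 | t
3 | r
4 | r
5 | p
5 | t
8 | s

yes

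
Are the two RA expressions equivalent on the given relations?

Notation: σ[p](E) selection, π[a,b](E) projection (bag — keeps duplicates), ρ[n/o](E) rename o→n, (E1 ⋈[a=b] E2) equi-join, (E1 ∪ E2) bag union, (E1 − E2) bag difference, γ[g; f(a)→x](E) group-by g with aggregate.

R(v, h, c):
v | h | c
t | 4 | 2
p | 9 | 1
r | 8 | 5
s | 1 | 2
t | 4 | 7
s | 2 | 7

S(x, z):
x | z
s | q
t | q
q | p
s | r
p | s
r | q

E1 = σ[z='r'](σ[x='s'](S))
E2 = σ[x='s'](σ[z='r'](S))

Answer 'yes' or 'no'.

E1 row counts bottom-up:
  S → 6
  σ[x='s'](S) → 2
  σ[z='r'](σ[x='s'](S)) → 1
E2 row counts bottom-up:
  S → 6
  σ[z='r'](S) → 1
  σ[x='s'](σ[z='r'](S)) → 1

E1 and E2 produce the same multiset:
x | z
s | r

yes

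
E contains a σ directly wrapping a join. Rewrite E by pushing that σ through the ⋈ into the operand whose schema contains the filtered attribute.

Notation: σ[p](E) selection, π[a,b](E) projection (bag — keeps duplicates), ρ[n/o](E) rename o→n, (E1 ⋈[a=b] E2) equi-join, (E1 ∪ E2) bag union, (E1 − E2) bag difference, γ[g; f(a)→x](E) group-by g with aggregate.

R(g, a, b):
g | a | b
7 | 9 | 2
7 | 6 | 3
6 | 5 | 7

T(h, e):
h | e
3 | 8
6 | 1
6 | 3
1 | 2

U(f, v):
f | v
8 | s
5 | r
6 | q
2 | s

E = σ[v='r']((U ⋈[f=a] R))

σ filters on v, owned by the left side.
E' = (σ[v='r'](U) ⋈[f=a] R)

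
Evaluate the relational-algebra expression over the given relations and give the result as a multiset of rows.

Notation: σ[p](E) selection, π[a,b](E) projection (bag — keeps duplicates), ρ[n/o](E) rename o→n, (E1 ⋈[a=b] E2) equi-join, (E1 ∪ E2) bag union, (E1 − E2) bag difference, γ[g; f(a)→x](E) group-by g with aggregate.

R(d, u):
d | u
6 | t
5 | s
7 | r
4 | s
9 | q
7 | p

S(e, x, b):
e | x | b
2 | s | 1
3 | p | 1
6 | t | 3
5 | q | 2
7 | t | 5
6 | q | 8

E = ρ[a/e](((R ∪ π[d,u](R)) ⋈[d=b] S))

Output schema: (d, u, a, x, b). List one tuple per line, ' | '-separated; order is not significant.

Subexpression sizes:
  R → 6
  R → 6
  π[d,u](R) → 6
  (R ∪ π[d,u](R)) → 12
  S → 6
  ((R ∪ π[d,u](R)) ⋈[d=b] S) → 2
  ρ[a/e](((R ∪ π[d,u](R)) ⋈[d=b] S)) → 2

== RESULT ==
d | u | a | x | b
5 | s | 7 | t | 5
5 | s | 7 | t | 5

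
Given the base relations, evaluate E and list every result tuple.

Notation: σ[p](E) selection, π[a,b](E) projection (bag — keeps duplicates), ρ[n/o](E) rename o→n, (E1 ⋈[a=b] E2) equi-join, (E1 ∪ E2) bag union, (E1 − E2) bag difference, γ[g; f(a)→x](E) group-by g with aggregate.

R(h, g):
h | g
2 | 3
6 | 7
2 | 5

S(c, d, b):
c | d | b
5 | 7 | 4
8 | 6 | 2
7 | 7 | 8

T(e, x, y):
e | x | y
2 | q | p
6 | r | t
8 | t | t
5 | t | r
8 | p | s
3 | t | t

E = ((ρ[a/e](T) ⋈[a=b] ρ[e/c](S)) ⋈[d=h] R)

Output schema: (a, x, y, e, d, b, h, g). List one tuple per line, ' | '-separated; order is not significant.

Subexpression sizes:
  T → 6
  ρ[a/e](T) → 6
  S → 3
  ρ[e/c](S) → 3
  (ρ[a/e](T) ⋈[a=b] ρ[e/c](S)) → 3
  R → 3
  ((ρ[a/e](T) ⋈[a=b] ρ[e/c](S)) ⋈[d=h] R) → 1

== RESULT ==
a | x | y | e | d | b | h | g
2 | q | p | 8 | 6 | 2 | 6 | 7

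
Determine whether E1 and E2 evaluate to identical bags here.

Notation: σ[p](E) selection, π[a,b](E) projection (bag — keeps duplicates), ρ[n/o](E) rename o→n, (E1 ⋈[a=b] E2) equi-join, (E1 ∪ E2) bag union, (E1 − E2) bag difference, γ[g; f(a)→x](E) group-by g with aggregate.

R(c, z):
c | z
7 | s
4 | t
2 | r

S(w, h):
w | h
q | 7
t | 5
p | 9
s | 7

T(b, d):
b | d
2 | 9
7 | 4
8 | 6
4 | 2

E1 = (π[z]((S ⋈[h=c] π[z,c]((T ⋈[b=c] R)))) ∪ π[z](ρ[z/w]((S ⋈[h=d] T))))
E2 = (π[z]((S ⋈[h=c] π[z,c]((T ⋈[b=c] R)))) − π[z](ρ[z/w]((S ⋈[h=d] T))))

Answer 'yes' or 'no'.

E1 stepwise |·|:
  S → 4
  T → 4
  R → 3
  (T ⋈[b=c] R) → 3
  π[z,c]((T ⋈[b=c] R)) → 3
  (S ⋈[h=c] π[z,c]((T ⋈[b=c] R))) → 2
  π[z]((S ⋈[h=c] π[z,c]((T ⋈[b=c] R)))) → 2
  S → 4
  T → 4
  (S ⋈[h=d] T) → 1
  ρ[z/w]((S ⋈[h=d] T)) → 1
  π[z](ρ[z/w]((S ⋈[h=d] T))) → 1
  (π[z]((S ⋈[h=c] π[z,c]((T ⋈[b=c] R)))) ∪ π[z](ρ[z/w]((S ⋈[h=d] T)))) → 3
E2 stepwise |·|:
  S → 4
  T → 4
  R → 3
  (T ⋈[b=c] R) → 3
  π[z,c]((T ⋈[b=c] R)) → 3
  (S ⋈[h=c] π[z,c]((T ⋈[b=c] R))) → 2
  π[z]((S ⋈[h=c] π[z,c]((T ⋈[b=c] R)))) → 2
  S → 4
  T → 4
  (S ⋈[h=d] T) → 1
  ρ[z/w]((S ⋈[h=d] T)) → 1
  π[z](ρ[z/w]((S ⋈[h=d] T))) → 1
  (π[z]((S ⋈[h=c] π[z,c]((T ⋈[b=c] R)))) − π[z](ρ[z/w]((S ⋈[h=d] T)))) → 2

E1 result:
z
p
s
s
E2 result:
z
s
s
Witness: ('p',) appears 1× in E1 but 0× in E2.

no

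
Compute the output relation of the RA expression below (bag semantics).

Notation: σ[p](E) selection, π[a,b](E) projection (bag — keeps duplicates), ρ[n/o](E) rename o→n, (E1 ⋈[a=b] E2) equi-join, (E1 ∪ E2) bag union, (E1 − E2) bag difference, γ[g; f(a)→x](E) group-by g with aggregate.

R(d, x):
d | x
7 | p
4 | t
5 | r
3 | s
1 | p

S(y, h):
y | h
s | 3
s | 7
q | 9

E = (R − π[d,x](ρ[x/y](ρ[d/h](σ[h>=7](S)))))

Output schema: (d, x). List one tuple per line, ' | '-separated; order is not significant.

Per-node cardinality:
  R → 5
  S → 3
  σ[h>=7](S) → 2
  ρ[d/h](σ[h>=7](S)) → 2
  ρ[x/y](ρ[d/h](σ[h>=7](S))) → 2
  π[d,x](ρ[x/y](ρ[d/h](σ[h>=7](S)))) → 2
  (R − π[d,x](ρ[x/y](ρ[d/h](σ[h>=7](S))))) → 5

== RESULT ==
d | x
1 | p
3 | s
4 | t
5 | r
7 | p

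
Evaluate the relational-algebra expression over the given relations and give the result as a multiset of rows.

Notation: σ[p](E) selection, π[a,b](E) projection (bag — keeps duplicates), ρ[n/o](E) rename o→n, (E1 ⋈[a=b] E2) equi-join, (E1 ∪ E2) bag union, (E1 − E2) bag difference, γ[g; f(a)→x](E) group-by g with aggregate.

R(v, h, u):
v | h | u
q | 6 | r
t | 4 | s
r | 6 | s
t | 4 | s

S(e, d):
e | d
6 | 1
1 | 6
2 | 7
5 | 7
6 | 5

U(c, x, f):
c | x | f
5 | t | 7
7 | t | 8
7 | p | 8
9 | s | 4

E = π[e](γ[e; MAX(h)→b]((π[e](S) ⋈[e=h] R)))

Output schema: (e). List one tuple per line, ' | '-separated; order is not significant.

Row counts bottom-up:
  S → 5
  π[e](S) → 5
  R → 4
  (π[e](S) ⋈[e=h] R) → 4
  γ[e; MAX(h)→b]((π[e](S) ⋈[e=h] R)) → 1
  π[e](γ[e; MAX(h)→b]((π[e](S) ⋈[e=h] R))) → 1

== RESULT ==
e
6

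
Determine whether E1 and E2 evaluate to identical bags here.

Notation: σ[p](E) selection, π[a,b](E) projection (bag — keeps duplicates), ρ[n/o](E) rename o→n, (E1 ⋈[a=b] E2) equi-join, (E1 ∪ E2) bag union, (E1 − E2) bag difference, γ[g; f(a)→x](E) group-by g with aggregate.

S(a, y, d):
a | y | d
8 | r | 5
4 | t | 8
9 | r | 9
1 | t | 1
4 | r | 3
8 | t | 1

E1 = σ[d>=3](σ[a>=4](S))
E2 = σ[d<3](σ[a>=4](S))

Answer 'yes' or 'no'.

E1 row counts bottom-up:
  S → 6
  σ[a>=4](S) → 5
  σ[d>=3](σ[a>=4](S)) → 4
E2 row counts bottom-up:
  S → 6
  σ[a>=4](S) → 5
  σ[d<3](σ[a>=4](S)) → 1

E1 result:
a | y | d
4 | r | 3
4 | t | 8
8 | r | 5
9 | r | 9
E2 result:
a | y | d
8 | t | 1
Witness: (9, 'r', 9) appears 1× in E1 but 0× in E2.

no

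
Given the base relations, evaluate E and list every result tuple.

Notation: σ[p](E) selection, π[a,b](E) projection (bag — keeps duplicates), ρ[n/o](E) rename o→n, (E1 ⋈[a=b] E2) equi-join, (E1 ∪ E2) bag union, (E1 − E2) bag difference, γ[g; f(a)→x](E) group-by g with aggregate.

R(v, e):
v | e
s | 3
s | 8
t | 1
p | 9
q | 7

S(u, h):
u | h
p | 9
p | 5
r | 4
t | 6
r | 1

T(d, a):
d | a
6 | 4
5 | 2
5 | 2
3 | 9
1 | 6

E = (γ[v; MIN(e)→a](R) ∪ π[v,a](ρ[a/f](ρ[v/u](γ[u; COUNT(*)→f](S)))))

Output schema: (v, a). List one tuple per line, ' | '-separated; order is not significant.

Per-node cardinality:
  R → 5
  γ[v; MIN(e)→a](R) → 4
  S → 5
  γ[u; COUNT(*)→f](S) → 3
  ρ[v/u](γ[u; COUNT(*)→f](S)) → 3
  ρ[a/f](ρ[v/u](γ[u; COUNT(*)→f](S))) → 3
  π[v,a](ρ[a/f](ρ[v/u](γ[u; COUNT(*)→f](S)))) → 3
  (γ[v; MIN(e)→a](R) ∪ π[v,a](ρ[a/f](ρ[v/u](γ[u; COUNT(*)→f](S))))) → 7

== RESULT ==
v | a
p | 2
p | 9
q | 7
r | 2
s | 3
t | 1
t | 1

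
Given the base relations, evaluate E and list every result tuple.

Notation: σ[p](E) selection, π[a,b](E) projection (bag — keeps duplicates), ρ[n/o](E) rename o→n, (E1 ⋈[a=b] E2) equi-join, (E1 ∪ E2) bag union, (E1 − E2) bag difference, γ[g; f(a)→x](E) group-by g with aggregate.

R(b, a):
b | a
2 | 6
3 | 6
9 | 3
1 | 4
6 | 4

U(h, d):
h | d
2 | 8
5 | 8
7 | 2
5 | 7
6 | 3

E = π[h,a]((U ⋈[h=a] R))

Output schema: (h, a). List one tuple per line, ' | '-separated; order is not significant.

Subexpression sizes:
  U → 5
  R → 5
  (U ⋈[h=a] R) → 2
  π[h,a]((U ⋈[h=a] R)) → 2

== RESULT ==
h | a
6 | 6
6 | 6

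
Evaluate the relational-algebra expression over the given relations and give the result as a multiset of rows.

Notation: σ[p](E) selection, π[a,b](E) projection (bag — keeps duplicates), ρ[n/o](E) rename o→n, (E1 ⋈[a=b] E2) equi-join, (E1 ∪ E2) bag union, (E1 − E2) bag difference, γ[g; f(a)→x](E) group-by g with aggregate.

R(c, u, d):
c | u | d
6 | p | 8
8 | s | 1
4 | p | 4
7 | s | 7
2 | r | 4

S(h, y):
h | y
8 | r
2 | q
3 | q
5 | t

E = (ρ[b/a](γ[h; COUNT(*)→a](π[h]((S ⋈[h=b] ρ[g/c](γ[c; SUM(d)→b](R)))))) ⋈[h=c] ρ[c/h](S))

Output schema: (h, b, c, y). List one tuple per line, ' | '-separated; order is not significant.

Stepwise |·|:
  S → 4
  R → 5
  γ[c; SUM(d)→b](R) → 5
  ρ[g/c](γ[c; SUM(d)→b](R)) → 5
  (S ⋈[h=b] ρ[g/c](γ[c; SUM(d)→b](R))) → 1
  π[h]((S ⋈[h=b] ρ[g/c](γ[c; SUM(d)→b](R)))) → 1
  γ[h; COUNT(*)→a](π[h]((S ⋈[h=b] ρ[g/c](γ[c; SUM(d)→b](R))))) → 1
  ρ[b/a](γ[h; COUNT(*)→a](π[h]((S ⋈[h=b] ρ[g/c](γ[c; SUM(d)→b](R)))))) → 1
  S → 4
  ρ[c/h](S) → 4
  (ρ[b/a](γ[h; COUNT(*)→a](π[h]((S ⋈[h=b] ρ[g/c](γ[c; SUM(d)→b](R)))))) ⋈[h=c] ρ[c/h](S)) → 1

== RESULT ==
h | b | c | y
8 | 1 | 8 | r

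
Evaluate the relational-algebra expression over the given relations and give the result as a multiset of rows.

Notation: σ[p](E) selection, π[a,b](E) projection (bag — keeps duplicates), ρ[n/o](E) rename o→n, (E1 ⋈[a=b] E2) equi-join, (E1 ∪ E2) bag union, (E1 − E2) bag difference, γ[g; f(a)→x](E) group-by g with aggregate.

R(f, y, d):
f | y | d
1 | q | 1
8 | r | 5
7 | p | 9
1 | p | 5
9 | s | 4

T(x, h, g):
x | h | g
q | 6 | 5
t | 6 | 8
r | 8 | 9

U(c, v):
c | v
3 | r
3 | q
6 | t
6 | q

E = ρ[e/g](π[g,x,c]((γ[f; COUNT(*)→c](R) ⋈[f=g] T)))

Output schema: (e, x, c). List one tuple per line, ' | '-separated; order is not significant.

Per-node cardinality:
  R → 5
  γ[f; COUNT(*)→c](R) → 4
  T → 3
  (γ[f; COUNT(*)→c](R) ⋈[f=g] T) → 2
  π[g,x,c]((γ[f; COUNT(*)→c](R) ⋈[f=g] T)) → 2
  ρ[e/g](π[g,x,c]((γ[f; COUNT(*)→c](R) ⋈[f=g] T))) → 2

== RESULT ==
e | x | c
8 | t | 1
9 | r | 1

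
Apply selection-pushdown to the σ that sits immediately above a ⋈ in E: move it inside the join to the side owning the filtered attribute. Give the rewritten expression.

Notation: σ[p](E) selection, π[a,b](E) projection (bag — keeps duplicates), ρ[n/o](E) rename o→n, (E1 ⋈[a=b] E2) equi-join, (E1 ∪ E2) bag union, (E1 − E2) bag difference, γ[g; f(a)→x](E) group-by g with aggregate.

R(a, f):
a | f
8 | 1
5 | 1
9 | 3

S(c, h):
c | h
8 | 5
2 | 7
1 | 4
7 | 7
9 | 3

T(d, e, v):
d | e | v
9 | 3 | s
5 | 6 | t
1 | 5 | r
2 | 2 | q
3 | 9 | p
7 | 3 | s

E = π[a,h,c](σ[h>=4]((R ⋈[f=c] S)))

σ filters on h, owned by the right side.
E' = π[a,h,c]((R ⋈[f=c] σ[h>=4](S)))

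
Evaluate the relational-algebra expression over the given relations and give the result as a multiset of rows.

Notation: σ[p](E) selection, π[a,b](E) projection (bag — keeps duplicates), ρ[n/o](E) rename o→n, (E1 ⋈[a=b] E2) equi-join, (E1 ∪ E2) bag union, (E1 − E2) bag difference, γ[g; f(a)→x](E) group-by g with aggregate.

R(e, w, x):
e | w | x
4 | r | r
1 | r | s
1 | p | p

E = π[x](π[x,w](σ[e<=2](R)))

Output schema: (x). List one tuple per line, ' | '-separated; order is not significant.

Subexpression sizes:
  R → 3
  σ[e<=2](R) → 2
  π[x,w](σ[e<=2](R)) → 2
  π[x](π[x,w](σ[e<=2](R))) → 2

== RESULT ==
x
p
s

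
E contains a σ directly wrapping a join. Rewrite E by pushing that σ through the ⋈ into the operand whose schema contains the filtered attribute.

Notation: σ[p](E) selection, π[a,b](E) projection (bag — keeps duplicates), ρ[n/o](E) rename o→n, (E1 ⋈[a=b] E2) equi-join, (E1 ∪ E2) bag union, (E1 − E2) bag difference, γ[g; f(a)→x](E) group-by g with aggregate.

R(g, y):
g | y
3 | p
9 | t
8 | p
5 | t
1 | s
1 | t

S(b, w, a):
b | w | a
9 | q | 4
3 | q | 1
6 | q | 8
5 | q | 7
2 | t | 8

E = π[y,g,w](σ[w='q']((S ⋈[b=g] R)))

σ filters on w, owned by the left side.
E' = π[y,g,w]((σ[w='q'](S) ⋈[b=g] R))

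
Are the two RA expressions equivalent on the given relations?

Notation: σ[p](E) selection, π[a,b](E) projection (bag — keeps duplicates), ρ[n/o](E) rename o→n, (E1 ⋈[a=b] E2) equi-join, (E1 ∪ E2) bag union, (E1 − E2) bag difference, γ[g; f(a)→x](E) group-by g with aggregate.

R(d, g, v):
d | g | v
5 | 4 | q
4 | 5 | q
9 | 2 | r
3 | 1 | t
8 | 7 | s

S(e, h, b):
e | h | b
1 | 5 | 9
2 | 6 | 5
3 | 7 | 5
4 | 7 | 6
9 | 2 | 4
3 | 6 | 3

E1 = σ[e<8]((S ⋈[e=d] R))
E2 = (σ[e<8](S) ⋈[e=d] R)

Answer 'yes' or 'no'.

E1 stepwise |·|:
  S → 6
  R → 5
  (S ⋈[e=d] R) → 4
  σ[e<8]((S ⋈[e=d] R)) → 3
E2 stepwise |·|:
  S → 6
  σ[e<8](S) → 5
  R → 5
  (σ[e<8](S) ⋈[e=d] R) → 3

E1 and E2 produce the same multiset:
e | h | b | d | g | v
3 | 6 | 3 | 3 | 1 | t
3 | 7 | 5 | 3 | 1 | t
4 | 7 | 6 | 4 | 5 | q

yes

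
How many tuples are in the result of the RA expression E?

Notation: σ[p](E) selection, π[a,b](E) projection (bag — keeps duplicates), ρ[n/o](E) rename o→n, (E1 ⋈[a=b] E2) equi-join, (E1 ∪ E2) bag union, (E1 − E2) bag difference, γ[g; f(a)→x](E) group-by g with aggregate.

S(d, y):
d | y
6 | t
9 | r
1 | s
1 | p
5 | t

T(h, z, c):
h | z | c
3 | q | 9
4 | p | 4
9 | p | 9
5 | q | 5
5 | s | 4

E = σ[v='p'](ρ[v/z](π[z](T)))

Row counts bottom-up:
  T → 5
  π[z](T) → 5
  ρ[v/z](π[z](T)) → 5
  σ[v='p'](ρ[v/z](π[z](T))) → 2

|E| = 2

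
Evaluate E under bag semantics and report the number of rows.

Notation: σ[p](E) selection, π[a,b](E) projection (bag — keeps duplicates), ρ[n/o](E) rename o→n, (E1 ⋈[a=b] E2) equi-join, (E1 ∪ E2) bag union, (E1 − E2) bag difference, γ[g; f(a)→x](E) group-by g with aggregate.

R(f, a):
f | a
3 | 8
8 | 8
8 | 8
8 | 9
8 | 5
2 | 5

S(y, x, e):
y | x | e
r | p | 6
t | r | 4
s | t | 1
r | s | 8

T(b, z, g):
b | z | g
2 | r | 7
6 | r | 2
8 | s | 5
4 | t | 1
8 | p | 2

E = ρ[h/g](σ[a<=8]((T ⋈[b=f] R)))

Per-node cardinality:
  T → 5
  R → 6
  (T ⋈[b=f] R) → 9
  σ[a<=8]((T ⋈[b=f] R)) → 7
  ρ[h/g](σ[a<=8]((T ⋈[b=f] R))) → 7

|E| = 7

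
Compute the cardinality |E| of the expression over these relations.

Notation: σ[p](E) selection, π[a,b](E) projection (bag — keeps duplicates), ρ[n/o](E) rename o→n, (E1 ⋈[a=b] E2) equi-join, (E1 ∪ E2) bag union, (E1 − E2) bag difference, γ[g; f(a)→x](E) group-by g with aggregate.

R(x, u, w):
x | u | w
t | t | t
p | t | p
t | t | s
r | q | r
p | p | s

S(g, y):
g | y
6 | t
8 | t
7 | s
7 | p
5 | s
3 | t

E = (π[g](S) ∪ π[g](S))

Stepwise |·|:
  S → 6
  π[g](S) → 6
  S → 6
  π[g](S) → 6
  (π[g](S) ∪ π[g](S)) → 12

|E| = 12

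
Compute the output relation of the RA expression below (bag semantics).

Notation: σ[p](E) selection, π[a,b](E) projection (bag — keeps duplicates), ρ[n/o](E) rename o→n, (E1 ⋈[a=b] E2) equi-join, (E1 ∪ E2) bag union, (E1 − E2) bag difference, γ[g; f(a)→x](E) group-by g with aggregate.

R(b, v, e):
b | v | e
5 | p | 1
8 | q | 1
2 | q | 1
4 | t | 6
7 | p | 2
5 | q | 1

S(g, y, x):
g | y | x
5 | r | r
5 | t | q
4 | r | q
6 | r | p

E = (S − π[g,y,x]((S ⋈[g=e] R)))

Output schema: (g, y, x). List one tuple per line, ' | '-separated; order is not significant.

Row counts bottom-up:
  S → 4
  S → 4
  R → 6
  (S ⋈[g=e] R) → 1
  π[g,y,x]((S ⋈[g=e] R)) → 1
  (S − π[g,y,x]((S ⋈[g=e] R))) → 3

== RESULT ==
g | y | x
4 | r | q
5 | r | r
5 | t | q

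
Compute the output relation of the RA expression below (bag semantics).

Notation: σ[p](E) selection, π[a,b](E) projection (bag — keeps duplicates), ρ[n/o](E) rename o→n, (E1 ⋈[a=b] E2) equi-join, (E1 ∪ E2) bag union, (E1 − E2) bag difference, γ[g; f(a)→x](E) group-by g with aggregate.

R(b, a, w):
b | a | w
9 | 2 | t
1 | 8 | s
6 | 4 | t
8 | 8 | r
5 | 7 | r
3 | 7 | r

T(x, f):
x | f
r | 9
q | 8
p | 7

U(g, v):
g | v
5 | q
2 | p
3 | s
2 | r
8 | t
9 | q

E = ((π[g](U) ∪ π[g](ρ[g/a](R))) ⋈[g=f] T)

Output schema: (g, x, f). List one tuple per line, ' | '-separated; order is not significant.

Per-node cardinality:
  U → 6
  π[g](U) → 6
  R → 6
  ρ[g/a](R) → 6
  π[g](ρ[g/a](R)) → 6
  (π[g](U) ∪ π[g](ρ[g/a](R))) → 12
  T → 3
  ((π[g](U) ∪ π[g](ρ[g/a](R))) ⋈[g=f] T) → 6

== RESULT ==
g | x | f
7 | p | 7
7 | p | 7
8 | q | 8
8 | q | 8
8 | q | 8
9 | r | 9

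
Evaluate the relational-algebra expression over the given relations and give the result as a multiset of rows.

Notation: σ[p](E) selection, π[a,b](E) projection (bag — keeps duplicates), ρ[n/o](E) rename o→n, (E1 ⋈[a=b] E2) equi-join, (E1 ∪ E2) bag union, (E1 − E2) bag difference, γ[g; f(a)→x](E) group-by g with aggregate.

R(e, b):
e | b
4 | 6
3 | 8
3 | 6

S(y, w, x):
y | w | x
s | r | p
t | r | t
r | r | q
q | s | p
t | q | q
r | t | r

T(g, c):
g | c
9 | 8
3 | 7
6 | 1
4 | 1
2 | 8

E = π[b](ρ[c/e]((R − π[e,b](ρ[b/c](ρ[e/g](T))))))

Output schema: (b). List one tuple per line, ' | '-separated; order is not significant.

Per-node cardinality:
  R → 3
  T → 5
  ρ[e/g](T) → 5
  ρ[b/c](ρ[e/g](T)) → 5
  π[e,b](ρ[b/c](ρ[e/g](T))) → 5
  (R − π[e,b](ρ[b/c](ρ[e/g](T)))) → 3
  ρ[c/e]((R − π[e,b](ρ[b/c](ρ[e/g](T))))) → 3
  π[b](ρ[c/e]((R − π[e,b](ρ[b/c](ρ[e/g](T)))))) → 3

== RESULT ==
b
6
6
8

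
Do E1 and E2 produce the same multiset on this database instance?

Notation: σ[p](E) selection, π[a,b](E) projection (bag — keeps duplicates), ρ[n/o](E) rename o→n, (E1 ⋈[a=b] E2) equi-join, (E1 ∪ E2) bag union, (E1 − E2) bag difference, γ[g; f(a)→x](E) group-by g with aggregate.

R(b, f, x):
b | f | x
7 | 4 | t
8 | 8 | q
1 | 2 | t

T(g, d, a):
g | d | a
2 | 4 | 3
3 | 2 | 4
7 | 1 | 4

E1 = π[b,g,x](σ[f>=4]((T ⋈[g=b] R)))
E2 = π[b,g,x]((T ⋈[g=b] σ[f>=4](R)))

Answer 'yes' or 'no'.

E1 row counts bottom-up:
  T → 3
  R → 3
  (T ⋈[g=b] R) → 1
  σ[f>=4]((T ⋈[g=b] R)) → 1
  π[b,g,x](σ[f>=4]((T ⋈[g=b] R))) → 1
E2 row counts bottom-up:
  T → 3
  R → 3
  σ[f>=4](R) → 2
  (T ⋈[g=b] σ[f>=4](R)) → 1
  π[b,g,x]((T ⋈[g=b] σ[f>=4](R))) → 1

E1 and E2 produce the same multiset:
b | g | x
7 | 7 | t

yes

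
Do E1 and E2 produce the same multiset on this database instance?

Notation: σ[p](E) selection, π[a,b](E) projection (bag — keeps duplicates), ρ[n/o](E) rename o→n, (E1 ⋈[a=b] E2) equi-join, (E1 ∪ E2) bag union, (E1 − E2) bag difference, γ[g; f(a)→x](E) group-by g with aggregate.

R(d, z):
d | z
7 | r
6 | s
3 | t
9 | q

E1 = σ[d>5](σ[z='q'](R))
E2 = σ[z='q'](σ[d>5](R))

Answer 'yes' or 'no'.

E1 row counts bottom-up:
  R → 4
  σ[z='q'](R) → 1
  σ[d>5](σ[z='q'](R)) → 1
E2 row counts bottom-up:
  R → 4
  σ[d>5](R) → 3
  σ[z='q'](σ[d>5](R)) → 1

E1 and E2 produce the same multiset:
d | z
9 | q

yes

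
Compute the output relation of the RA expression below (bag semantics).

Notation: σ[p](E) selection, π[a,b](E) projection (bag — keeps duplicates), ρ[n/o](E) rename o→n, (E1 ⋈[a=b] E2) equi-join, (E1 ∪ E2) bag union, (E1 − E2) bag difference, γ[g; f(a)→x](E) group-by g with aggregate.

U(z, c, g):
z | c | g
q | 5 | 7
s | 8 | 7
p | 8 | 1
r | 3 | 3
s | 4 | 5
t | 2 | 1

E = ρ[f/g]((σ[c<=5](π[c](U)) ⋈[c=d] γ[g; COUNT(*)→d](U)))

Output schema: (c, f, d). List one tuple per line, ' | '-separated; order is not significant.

Subexpression sizes:
  U → 6
  π[c](U) → 6
  σ[c<=5](π[c](U)) → 4
  U → 6
  γ[g; COUNT(*)→d](U) → 4
  (σ[c<=5](π[c](U)) ⋈[c=d] γ[g; COUNT(*)→d](U)) → 2
  ρ[f/g]((σ[c<=5](π[c](U)) ⋈[c=d] γ[g; COUNT(*)→d](U))) → 2

== RESULT ==
c | f | d
2 | 1 | 2
2 | 7 | 2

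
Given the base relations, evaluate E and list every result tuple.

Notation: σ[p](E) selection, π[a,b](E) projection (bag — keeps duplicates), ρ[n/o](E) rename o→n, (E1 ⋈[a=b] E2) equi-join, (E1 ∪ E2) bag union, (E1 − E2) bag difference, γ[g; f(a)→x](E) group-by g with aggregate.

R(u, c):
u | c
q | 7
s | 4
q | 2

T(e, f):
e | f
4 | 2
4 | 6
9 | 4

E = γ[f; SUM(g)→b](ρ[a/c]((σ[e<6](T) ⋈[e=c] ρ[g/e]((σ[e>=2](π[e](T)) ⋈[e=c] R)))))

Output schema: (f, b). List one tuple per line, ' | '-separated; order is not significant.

Subexpression sizes:
  T → 3
  σ[e<6](T) → 2
  T → 3
  π[e](T) → 3
  σ[e>=2](π[e](T)) → 3
  R → 3
  (σ[e>=2](π[e](T)) ⋈[e=c] R) → 2
  ρ[g/e]((σ[e>=2](π[e](T)) ⋈[e=c] R)) → 2
  (σ[e<6](T) ⋈[e=c] ρ[g/e]((σ[e>=2](π[e](T)) ⋈[e=c] R))) → 4
  ρ[a/c]((σ[e<6](T) ⋈[e=c] ρ[g/e]((σ[e>=2](π[e](T)) ⋈[e=c] R)))) → 4
  γ[f; SUM(g)→b](ρ[a/c]((σ[e<6](T) ⋈[e=c] ρ[g/e]((σ[e>=2](π[e](T)) ⋈[e=c] R))))) → 2

== RESULT ==
f | b
2 | 8
6 | 8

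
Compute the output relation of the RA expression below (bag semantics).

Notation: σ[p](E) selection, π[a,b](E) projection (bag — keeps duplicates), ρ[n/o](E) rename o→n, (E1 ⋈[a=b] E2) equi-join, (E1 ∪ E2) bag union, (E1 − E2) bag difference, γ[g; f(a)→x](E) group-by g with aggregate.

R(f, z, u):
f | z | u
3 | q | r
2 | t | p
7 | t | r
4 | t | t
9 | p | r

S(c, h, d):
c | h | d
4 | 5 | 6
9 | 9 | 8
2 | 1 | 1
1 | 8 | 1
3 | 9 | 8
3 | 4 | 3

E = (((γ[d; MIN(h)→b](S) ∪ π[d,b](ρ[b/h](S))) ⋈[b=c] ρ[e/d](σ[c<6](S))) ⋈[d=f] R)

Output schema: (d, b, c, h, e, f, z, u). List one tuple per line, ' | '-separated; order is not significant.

Subexpression sizes:
  S → 6
  γ[d; MIN(h)→b](S) → 4
  S → 6
  ρ[b/h](S) → 6
  π[d,b](ρ[b/h](S)) → 6
  (γ[d; MIN(h)→b](S) ∪ π[d,b](ρ[b/h](S))) → 10
  S → 6
  σ[c<6](S) → 5
  ρ[e/d](σ[c<6](S)) → 5
  ((γ[d; MIN(h)→b](S) ∪ π[d,b](ρ[b/h](S))) ⋈[b=c] ρ[e/d](σ[c<6](S))) → 4
  R → 5
  (((γ[d; MIN(h)→b](S) ∪ π[d,b](ρ[b/h](S))) ⋈[b=c] ρ[e/d](σ[c<6](S))) ⋈[d=f] R) → 2

== RESULT ==
d | b | c | h | e | f | z | u
3 | 4 | 4 | 5 | 6 | 3 | q | r
3 | 4 | 4 | 5 | 6 | 3 | q | r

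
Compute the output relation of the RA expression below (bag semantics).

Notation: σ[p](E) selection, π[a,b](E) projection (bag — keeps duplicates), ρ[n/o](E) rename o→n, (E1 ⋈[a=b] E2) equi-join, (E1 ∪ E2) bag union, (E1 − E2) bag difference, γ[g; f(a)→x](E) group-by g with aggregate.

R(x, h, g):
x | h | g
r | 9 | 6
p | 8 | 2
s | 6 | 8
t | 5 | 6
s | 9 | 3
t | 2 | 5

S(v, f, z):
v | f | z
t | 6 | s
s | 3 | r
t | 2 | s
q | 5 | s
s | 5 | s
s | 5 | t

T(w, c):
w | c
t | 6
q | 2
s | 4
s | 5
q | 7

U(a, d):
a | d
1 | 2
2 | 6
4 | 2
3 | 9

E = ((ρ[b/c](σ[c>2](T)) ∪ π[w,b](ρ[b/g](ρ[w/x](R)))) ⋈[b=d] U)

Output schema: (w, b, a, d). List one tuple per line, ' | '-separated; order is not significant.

Stepwise |·|:
  T → 5
  σ[c>2](T) → 4
  ρ[b/c](σ[c>2](T)) → 4
  R → 6
  ρ[w/x](R) → 6
  ρ[b/g](ρ[w/x](R)) → 6
  π[w,b](ρ[b/g](ρ[w/x](R))) → 6
  (ρ[b/c](σ[c>2](T)) ∪ π[w,b](ρ[b/g](ρ[w/x](R)))) → 10
  U → 4
  ((ρ[b/c](σ[c>2](T)) ∪ π[w,b](ρ[b/g](ρ[w/x](R)))) ⋈[b=d] U) → 5

== RESULT ==
w | b | a | d
p | 2 | 1 | 2
p | 2 | 4 | 2
r | 6 | 2 | 6
t | 6 | 2 | 6
t | 6 | 2 | 6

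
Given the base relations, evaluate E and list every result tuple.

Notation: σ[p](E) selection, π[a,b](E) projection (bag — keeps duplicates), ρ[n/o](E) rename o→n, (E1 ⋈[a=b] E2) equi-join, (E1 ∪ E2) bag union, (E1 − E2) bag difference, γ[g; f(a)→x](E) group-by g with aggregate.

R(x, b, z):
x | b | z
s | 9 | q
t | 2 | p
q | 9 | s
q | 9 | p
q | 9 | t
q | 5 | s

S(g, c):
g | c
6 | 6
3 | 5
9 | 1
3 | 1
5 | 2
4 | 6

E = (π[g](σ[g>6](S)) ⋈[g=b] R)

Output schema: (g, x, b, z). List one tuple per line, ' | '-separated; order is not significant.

Row counts bottom-up:
  S → 6
  σ[g>6](S) → 1
  π[g](σ[g>6](S)) → 1
  R → 6
  (π[g](σ[g>6](S)) ⋈[g=b] R) → 4

== RESULT ==
g | x | b | z
9 | q | 9 | p
9 | q | 9 | s
9 | q | 9 | t
9 | s | 9 | q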